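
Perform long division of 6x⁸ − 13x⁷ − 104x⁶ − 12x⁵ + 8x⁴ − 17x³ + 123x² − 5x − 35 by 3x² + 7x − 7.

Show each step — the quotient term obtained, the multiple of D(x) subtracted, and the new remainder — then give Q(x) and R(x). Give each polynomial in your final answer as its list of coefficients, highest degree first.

Step 1: lead(6x⁸ − 13x⁷ − 104x⁶ − 12x⁵ + 8x⁴ − 17x³ + 123x² − 5x − 35) ÷ lead(D) = 6x⁸ ÷ 3x² = 2x⁶. Subtract (2x⁶)·D = 6x⁸ + 14x⁷ − 14x⁶. Remainder: −27x⁷ − 90x⁶ − 12x⁵ + 8x⁴ − 17x³ + 123x² − 5x − 35.
Step 2: lead(−27x⁷ − 90x⁶ − 12x⁵ + 8x⁴ − 17x³ + 123x² − 5x − 35) ÷ lead(D) = −27x⁷ ÷ 3x² = −9x⁵. Subtract (−9x⁵)·D = −27x⁷ − 63x⁶ + 63x⁵. Remainder: −27x⁶ − 75x⁵ + 8x⁴ − 17x³ + 123x² − 5x − 35.
Step 3: lead(−27x⁶ − 75x⁵ + 8x⁴ − 17x³ + 123x² − 5x − 35) ÷ lead(D) = −27x⁶ ÷ 3x² = −9x⁴. Subtract (−9x⁴)·D = −27x⁶ − 63x⁵ + 63x⁴. Remainder: −12x⁵ − 55x⁴ − 17x³ + 123x² − 5x − 35.
Step 4: lead(−12x⁵ − 55x⁴ − 17x³ + 123x² − 5x − 35) ÷ lead(D) = −12x⁵ ÷ 3x² = −4x³. Subtract (−4x³)·D = −12x⁵ − 28x⁴ + 28x³. Remainder: −27x⁴ − 45x³ + 123x² − 5x − 35.
Step 5: lead(−27x⁴ − 45x³ + 123x² − 5x − 35) ÷ lead(D) = −27x⁴ ÷ 3x² = −9x². Subtract (−9x²)·D = −27x⁴ − 63x³ + 63x². Remainder: 18x³ + 60x² − 5x − 35.
Step 6: lead(18x³ + 60x² − 5x − 35) ÷ lead(D) = 18x³ ÷ 3x² = 6x. Subtract (6x)·D = 18x³ + 42x² − 42x. Remainder: 18x² + 37x − 35.
Step 7: lead(18x² + 37x − 35) ÷ lead(D) = 18x² ÷ 3x² = 6. Subtract (6)·D = 18x² + 42x − 42. Remainder: −5x + 7.

Q = [2, -9, -9, -4, -9, 6, 6]; R = [-5, 7]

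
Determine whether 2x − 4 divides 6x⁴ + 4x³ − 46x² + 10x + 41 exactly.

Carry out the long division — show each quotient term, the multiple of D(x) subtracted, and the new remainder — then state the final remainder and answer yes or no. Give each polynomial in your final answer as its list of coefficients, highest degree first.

Step 1: lead(6x⁴ + 4x³ − 46x² + 10x + 41) ÷ lead(D) = 6x⁴ ÷ 2x = 3x³. Subtract (3x³)·D = 6x⁴ − 12x³. Remainder: 16x³ − 46x² + 10x + 41.
Step 2: lead(16x³ − 46x² + 10x + 41) ÷ lead(D) = 16x³ ÷ 2x = 8x². Subtract (8x²)·D = 16x³ − 32x². Remainder: −14x² + 10x + 41.
Step 3: lead(−14x² + 10x + 41) ÷ lead(D) = −14x² ÷ 2x = −7x. Subtract (−7x)·D = −14x² + 28x. Remainder: −18x + 41.
Step 4: lead(−18x + 41) ÷ lead(D) = −18x ÷ 2x = −9. Subtract (−9)·D = −18x + 36. Remainder: 5.

R = [5], so D(x) is not a factor of P(x). no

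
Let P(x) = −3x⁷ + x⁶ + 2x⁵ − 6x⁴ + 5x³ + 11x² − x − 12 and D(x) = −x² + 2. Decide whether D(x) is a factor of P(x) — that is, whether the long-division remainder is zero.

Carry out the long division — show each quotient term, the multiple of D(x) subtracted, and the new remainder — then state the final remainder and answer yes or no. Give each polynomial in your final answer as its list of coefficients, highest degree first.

Step 1: lead(−3x⁷ + x⁶ + 2x⁵ − 6x⁴ + 5x³ + 11x² − x − 12) ÷ lead(D) = −3x⁷ ÷ −x² = 3x⁵. Subtract (3x⁵)·D = −3x⁷ + 6x⁵. Remainder: x⁶ − 4x⁵ − 6x⁴ + 5x³ + 11x² − x − 12.
Step 2: lead(x⁶ − 4x⁵ − 6x⁴ + 5x³ + 11x² − x − 12) ÷ lead(D) = x⁶ ÷ −x² = −x⁴. Subtract (−x⁴)·D = x⁶ − 2x⁴. Remainder: −4x⁵ − 4x⁴ + 5x³ + 11x² − x − 12.
Step 3: lead(−4x⁵ − 4x⁴ + 5x³ + 11x² − x − 12) ÷ lead(D) = −4x⁵ ÷ −x² = 4x³. Subtract (4x³)·D = −4x⁵ + 8x³. Remainder: −4x⁴ − 3x³ + 11x² − x − 12.
Step 4: lead(−4x⁴ − 3x³ + 11x² − x − 12) ÷ lead(D) = −4x⁴ ÷ −x² = 4x². Subtract (4x²)·D = −4x⁴ + 8x². Remainder: −3x³ + 3x² − x − 12.
Step 5: lead(−3x³ + 3x² − x − 12) ÷ lead(D) = −3x³ ÷ −x² = 3x. Subtract (3x)·D = −3x³ + 6x. Remainder: 3x² − 7x − 12.
Step 6: lead(3x² − 7x − 12) ÷ lead(D) = 3x² ÷ −x² = −3. Subtract (−3)·D = 3x² − 6. Remainder: −7x − 6.

R = [-7, -6], so D(x) is not a factor of P(x). no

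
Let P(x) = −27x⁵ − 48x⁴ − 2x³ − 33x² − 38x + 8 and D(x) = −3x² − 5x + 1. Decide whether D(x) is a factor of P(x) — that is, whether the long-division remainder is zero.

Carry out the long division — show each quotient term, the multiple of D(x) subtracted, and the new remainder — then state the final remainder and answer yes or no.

R(x) = 0, so D(x) is a factor of P(x). yes

Step 1: lead(−27x⁵ − 48x⁴ − 2x³ − 33x² − 38x + 8) ÷ lead(D) = −27x⁵ ÷ −3x² = 9x³. Subtract (9x³)·D = −27x⁵ − 45x⁴ + 9x³. Remainder: −3x⁴ − 11x³ − 33x² − 38x + 8.
Step 2: lead(−3x⁴ − 11x³ − 33x² − 38x + 8) ÷ lead(D) = −3x⁴ ÷ −3x² = x². Subtract (x²)·D = −3x⁴ − 5x³ + x². Remainder: −6x³ − 34x² − 38x + 8.
Step 3: lead(−6x³ − 34x² − 38x + 8) ÷ lead(D) = −6x³ ÷ −3x² = 2x. Subtract (2x)·D = −6x³ − 10x² + 2x. Remainder: −24x² − 40x + 8.
Step 4: lead(−24x² − 40x + 8) ÷ lead(D) = −24x² ÷ −3x² = 8. Subtract (8)·D = −24x² − 40x + 8. Remainder: 0.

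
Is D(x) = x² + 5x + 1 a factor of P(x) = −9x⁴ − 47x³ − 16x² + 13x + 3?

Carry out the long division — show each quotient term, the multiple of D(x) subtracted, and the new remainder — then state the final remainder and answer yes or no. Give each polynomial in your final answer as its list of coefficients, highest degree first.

R = [0], so D(x) is a factor of P(x). yes

Step 1: lead(−9x⁴ − 47x³ − 16x² + 13x + 3) ÷ lead(D) = −9x⁴ ÷ x² = −9x². Subtract (−9x²)·D = −9x⁴ − 45x³ − 9x². Remainder: −2x³ − 7x² + 13x + 3.
Step 2: lead(−2x³ − 7x² + 13x + 3) ÷ lead(D) = −2x³ ÷ x² = −2x. Subtract (−2x)·D = −2x³ − 10x² − 2x. Remainder: 3x² + 15x + 3.
Step 3: lead(3x² + 15x + 3) ÷ lead(D) = 3x² ÷ x² = 3. Subtract (3)·D = 3x² + 15x + 3. Remainder: 0.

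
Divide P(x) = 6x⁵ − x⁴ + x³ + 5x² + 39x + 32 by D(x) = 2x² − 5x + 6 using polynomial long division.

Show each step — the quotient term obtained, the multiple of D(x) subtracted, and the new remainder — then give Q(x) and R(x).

Q(x) = 3x³ + 7x² + 9x + 4; R(x) = 5x + 8

Step 1: lead(6x⁵ − x⁴ + x³ + 5x² + 39x + 32) ÷ lead(D) = 6x⁵ ÷ 2x² = 3x³. Subtract (3x³)·D = 6x⁵ − 15x⁴ + 18x³. Remainder: 14x⁴ − 17x³ + 5x² + 39x + 32.
Step 2: lead(14x⁴ − 17x³ + 5x² + 39x + 32) ÷ lead(D) = 14x⁴ ÷ 2x² = 7x². Subtract (7x²)·D = 14x⁴ − 35x³ + 42x². Remainder: 18x³ − 37x² + 39x + 32.
Step 3: lead(18x³ − 37x² + 39x + 32) ÷ lead(D) = 18x³ ÷ 2x² = 9x. Subtract (9x)·D = 18x³ − 45x² + 54x. Remainder: 8x² − 15x + 32.
Step 4: lead(8x² − 15x + 32) ÷ lead(D) = 8x² ÷ 2x² = 4. Subtract (4)·D = 8x² − 20x + 24. Remainder: 5x + 8.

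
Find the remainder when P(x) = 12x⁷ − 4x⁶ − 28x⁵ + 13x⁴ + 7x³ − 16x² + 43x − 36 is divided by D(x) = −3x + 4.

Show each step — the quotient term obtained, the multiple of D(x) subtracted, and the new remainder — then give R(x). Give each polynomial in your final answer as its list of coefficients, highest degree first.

Step 1: lead(12x⁷ − 4x⁶ − 28x⁵ + 13x⁴ + 7x³ − 16x² + 43x − 36) ÷ lead(D) = 12x⁷ ÷ −3x = −4x⁶. Subtract (−4x⁶)·D = 12x⁷ − 16x⁶. Remainder: 12x⁶ − 28x⁵ + 13x⁴ + 7x³ − 16x² + 43x − 36.
Step 2: lead(12x⁶ − 28x⁵ + 13x⁴ + 7x³ − 16x² + 43x − 36) ÷ lead(D) = 12x⁶ ÷ −3x = −4x⁵. Subtract (−4x⁵)·D = 12x⁶ − 16x⁵. Remainder: −12x⁵ + 13x⁴ + 7x³ − 16x² + 43x − 36.
Step 3: lead(−12x⁵ + 13x⁴ + 7x³ − 16x² + 43x − 36) ÷ lead(D) = −12x⁵ ÷ −3x = 4x⁴. Subtract (4x⁴)·D = −12x⁵ + 16x⁴. Remainder: −3x⁴ + 7x³ − 16x² + 43x − 36.
Step 4: lead(−3x⁴ + 7x³ − 16x² + 43x − 36) ÷ lead(D) = −3x⁴ ÷ −3x = x³. Subtract (x³)·D = −3x⁴ + 4x³. Remainder: 3x³ − 16x² + 43x − 36.
Step 5: lead(3x³ − 16x² + 43x − 36) ÷ lead(D) = 3x³ ÷ −3x = −x². Subtract (−x²)·D = 3x³ − 4x². Remainder: −12x² + 43x − 36.
Step 6: lead(−12x² + 43x − 36) ÷ lead(D) = −12x² ÷ −3x = 4x. Subtract (4x)·D = −12x² + 16x. Remainder: 27x − 36.
Step 7: lead(27x − 36) ÷ lead(D) = 27x ÷ −3x = −9. Subtract (−9)·D = 27x − 36. Remainder: 0.

R = [0]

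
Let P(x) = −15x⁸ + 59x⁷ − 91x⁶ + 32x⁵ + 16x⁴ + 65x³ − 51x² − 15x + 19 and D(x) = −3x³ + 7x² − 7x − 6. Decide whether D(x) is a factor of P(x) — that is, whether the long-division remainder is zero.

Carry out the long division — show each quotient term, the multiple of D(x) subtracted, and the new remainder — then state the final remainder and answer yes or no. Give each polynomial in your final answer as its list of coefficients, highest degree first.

Step 1: lead(−15x⁸ + 59x⁷ − 91x⁶ + 32x⁵ + 16x⁴ + 65x³ − 51x² − 15x + 19) ÷ lead(D) = −15x⁸ ÷ −3x³ = 5x⁵. Subtract (5x⁵)·D = −15x⁸ + 35x⁷ − 35x⁶ − 30x⁵. Remainder: 24x⁷ − 56x⁶ + 62x⁵ + 16x⁴ + 65x³ − 51x² − 15x + 19.
Step 2: lead(24x⁷ − 56x⁶ + 62x⁵ + 16x⁴ + 65x³ − 51x² − 15x + 19) ÷ lead(D) = 24x⁷ ÷ −3x³ = −8x⁴. Subtract (−8x⁴)·D = 24x⁷ − 56x⁶ + 56x⁵ + 48x⁴. Remainder: 6x⁵ − 32x⁴ + 65x³ − 51x² − 15x + 19.
Step 3: lead(6x⁵ − 32x⁴ + 65x³ − 51x² − 15x + 19) ÷ lead(D) = 6x⁵ ÷ −3x³ = −2x². Subtract (−2x²)·D = 6x⁵ − 14x⁴ + 14x³ + 12x². Remainder: −18x⁴ + 51x³ − 63x² − 15x + 19.
Step 4: lead(−18x⁴ + 51x³ − 63x² − 15x + 19) ÷ lead(D) = −18x⁴ ÷ −3x³ = 6x. Subtract (6x)·D = −18x⁴ + 42x³ − 42x² − 36x. Remainder: 9x³ − 21x² + 21x + 19.
Step 5: lead(9x³ − 21x² + 21x + 19) ÷ lead(D) = 9x³ ÷ −3x³ = −3. Subtract (−3)·D = 9x³ − 21x² + 21x + 18. Remainder: 1.

R = [1], so D(x) is not a factor of P(x). no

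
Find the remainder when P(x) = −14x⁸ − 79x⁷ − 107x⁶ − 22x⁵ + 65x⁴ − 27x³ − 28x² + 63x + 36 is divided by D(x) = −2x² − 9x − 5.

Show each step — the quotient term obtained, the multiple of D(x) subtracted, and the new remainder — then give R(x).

Step 1: lead(−14x⁸ − 79x⁷ − 107x⁶ − 22x⁵ + 65x⁴ − 27x³ − 28x² + 63x + 36) ÷ lead(D) = −14x⁸ ÷ −2x² = 7x⁶. Subtract (7x⁶)·D = −14x⁸ − 63x⁷ − 35x⁶. Remainder: −16x⁷ − 72x⁶ − 22x⁵ + 65x⁴ − 27x³ − 28x² + 63x + 36.
Step 2: lead(−16x⁷ − 72x⁶ − 22x⁵ + 65x⁴ − 27x³ − 28x² + 63x + 36) ÷ lead(D) = −16x⁷ ÷ −2x² = 8x⁵. Subtract (8x⁵)·D = −16x⁷ − 72x⁶ − 40x⁵. Remainder: 18x⁵ + 65x⁴ − 27x³ − 28x² + 63x + 36.
Step 3: lead(18x⁵ + 65x⁴ − 27x³ − 28x² + 63x + 36) ÷ lead(D) = 18x⁵ ÷ −2x² = −9x³. Subtract (−9x³)·D = 18x⁵ + 81x⁴ + 45x³. Remainder: −16x⁴ − 72x³ − 28x² + 63x + 36.
Step 4: lead(−16x⁴ − 72x³ − 28x² + 63x + 36) ÷ lead(D) = −16x⁴ ÷ −2x² = 8x². Subtract (8x²)·D = −16x⁴ − 72x³ − 40x². Remainder: 12x² + 63x + 36.
Step 5: lead(12x² + 63x + 36) ÷ lead(D) = 12x² ÷ −2x² = −6. Subtract (−6)·D = 12x² + 54x + 30. Remainder: 9x + 6.

R(x) = 9x + 6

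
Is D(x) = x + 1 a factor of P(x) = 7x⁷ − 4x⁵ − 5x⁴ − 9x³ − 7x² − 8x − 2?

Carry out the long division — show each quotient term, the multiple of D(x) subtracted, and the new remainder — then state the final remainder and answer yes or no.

R(x) = 0, so D(x) is a factor of P(x). yes

Step 1: lead(7x⁷ − 4x⁵ − 5x⁴ − 9x³ − 7x² − 8x − 2) ÷ lead(D) = 7x⁷ ÷ x = 7x⁶. Subtract (7x⁶)·D = 7x⁷ + 7x⁶. Remainder: −7x⁶ − 4x⁵ − 5x⁴ − 9x³ − 7x² − 8x − 2.
Step 2: lead(−7x⁶ − 4x⁵ − 5x⁴ − 9x³ − 7x² − 8x − 2) ÷ lead(D) = −7x⁶ ÷ x = −7x⁵. Subtract (−7x⁵)·D = −7x⁶ − 7x⁵. Remainder: 3x⁵ − 5x⁴ − 9x³ − 7x² − 8x − 2.
Step 3: lead(3x⁵ − 5x⁴ − 9x³ − 7x² − 8x − 2) ÷ lead(D) = 3x⁵ ÷ x = 3x⁴. Subtract (3x⁴)·D = 3x⁵ + 3x⁴. Remainder: −8x⁴ − 9x³ − 7x² − 8x − 2.
Step 4: lead(−8x⁴ − 9x³ − 7x² − 8x − 2) ÷ lead(D) = −8x⁴ ÷ x = −8x³. Subtract (−8x³)·D = −8x⁴ − 8x³. Remainder: −x³ − 7x² − 8x − 2.
Step 5: lead(−x³ − 7x² − 8x − 2) ÷ lead(D) = −x³ ÷ x = −x². Subtract (−x²)·D = −x³ − x². Remainder: −6x² − 8x − 2.
Step 6: lead(−6x² − 8x − 2) ÷ lead(D) = −6x² ÷ x = −6x. Subtract (−6x)·D = −6x² − 6x. Remainder: −2x − 2.
Step 7: lead(−2x − 2) ÷ lead(D) = −2x ÷ x = −2. Subtract (−2)·D = −2x − 2. Remainder: 0.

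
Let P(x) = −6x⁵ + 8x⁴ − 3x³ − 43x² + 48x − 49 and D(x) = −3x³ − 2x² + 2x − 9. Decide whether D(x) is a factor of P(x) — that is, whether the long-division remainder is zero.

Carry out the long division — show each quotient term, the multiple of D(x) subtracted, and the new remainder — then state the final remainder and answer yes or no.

R(x) = −7x² + 2x − 4, so D(x) is not a factor of P(x). no

Step 1: lead(−6x⁵ + 8x⁴ − 3x³ − 43x² + 48x − 49) ÷ lead(D) = −6x⁵ ÷ −3x³ = 2x². Subtract (2x²)·D = −6x⁵ − 4x⁴ + 4x³ − 18x². Remainder: 12x⁴ − 7x³ − 25x² + 48x − 49.
Step 2: lead(12x⁴ − 7x³ − 25x² + 48x − 49) ÷ lead(D) = 12x⁴ ÷ −3x³ = −4x. Subtract (−4x)·D = 12x⁴ + 8x³ − 8x² + 36x. Remainder: −15x³ − 17x² + 12x − 49.
Step 3: lead(−15x³ − 17x² + 12x − 49) ÷ lead(D) = −15x³ ÷ −3x³ = 5. Subtract (5)·D = −15x³ − 10x² + 10x − 45. Remainder: −7x² + 2x − 4.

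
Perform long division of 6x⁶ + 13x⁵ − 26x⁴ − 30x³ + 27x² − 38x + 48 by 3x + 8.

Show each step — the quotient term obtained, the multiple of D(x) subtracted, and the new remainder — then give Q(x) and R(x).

Q(x) = 2x⁵ − x⁴ − 6x³ + 6x² − 7x + 6; R(x) = 0

Step 1: lead(6x⁶ + 13x⁵ − 26x⁴ − 30x³ + 27x² − 38x + 48) ÷ lead(D) = 6x⁶ ÷ 3x = 2x⁵. Subtract (2x⁵)·D = 6x⁶ + 16x⁵. Remainder: −3x⁵ − 26x⁴ − 30x³ + 27x² − 38x + 48.
Step 2: lead(−3x⁵ − 26x⁴ − 30x³ + 27x² − 38x + 48) ÷ lead(D) = −3x⁵ ÷ 3x = −x⁴. Subtract (−x⁴)·D = −3x⁵ − 8x⁴. Remainder: −18x⁴ − 30x³ + 27x² − 38x + 48.
Step 3: lead(−18x⁴ − 30x³ + 27x² − 38x + 48) ÷ lead(D) = −18x⁴ ÷ 3x = −6x³. Subtract (−6x³)·D = −18x⁴ − 48x³. Remainder: 18x³ + 27x² − 38x + 48.
Step 4: lead(18x³ + 27x² − 38x + 48) ÷ lead(D) = 18x³ ÷ 3x = 6x². Subtract (6x²)·D = 18x³ + 48x². Remainder: −21x² − 38x + 48.
Step 5: lead(−21x² − 38x + 48) ÷ lead(D) = −21x² ÷ 3x = −7x. Subtract (−7x)·D = −21x² − 56x. Remainder: 18x + 48.
Step 6: lead(18x + 48) ÷ lead(D) = 18x ÷ 3x = 6. Subtract (6)·D = 18x + 48. Remainder: 0.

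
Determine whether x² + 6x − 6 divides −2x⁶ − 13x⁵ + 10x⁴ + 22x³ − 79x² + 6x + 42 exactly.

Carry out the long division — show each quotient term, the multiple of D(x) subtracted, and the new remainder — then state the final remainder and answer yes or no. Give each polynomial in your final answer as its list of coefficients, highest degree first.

Step 1: lead(−2x⁶ − 13x⁵ + 10x⁴ + 22x³ − 79x² + 6x + 42) ÷ lead(D) = −2x⁶ ÷ x² = −2x⁴. Subtract (−2x⁴)·D = −2x⁶ − 12x⁵ + 12x⁴. Remainder: −x⁵ − 2x⁴ + 22x³ − 79x² + 6x + 42.
Step 2: lead(−x⁵ − 2x⁴ + 22x³ − 79x² + 6x + 42) ÷ lead(D) = −x⁵ ÷ x² = −x³. Subtract (−x³)·D = −x⁵ − 6x⁴ + 6x³. Remainder: 4x⁴ + 16x³ − 79x² + 6x + 42.
Step 3: lead(4x⁴ + 16x³ − 79x² + 6x + 42) ÷ lead(D) = 4x⁴ ÷ x² = 4x². Subtract (4x²)·D = 4x⁴ + 24x³ − 24x². Remainder: −8x³ − 55x² + 6x + 42.
Step 4: lead(−8x³ − 55x² + 6x + 42) ÷ lead(D) = −8x³ ÷ x² = −8x. Subtract (−8x)·D = −8x³ − 48x² + 48x. Remainder: −7x² − 42x + 42.
Step 5: lead(−7x² − 42x + 42) ÷ lead(D) = −7x² ÷ x² = −7. Subtract (−7)·D = −7x² − 42x + 42. Remainder: 0.

R = [0], so D(x) is a factor of P(x). yes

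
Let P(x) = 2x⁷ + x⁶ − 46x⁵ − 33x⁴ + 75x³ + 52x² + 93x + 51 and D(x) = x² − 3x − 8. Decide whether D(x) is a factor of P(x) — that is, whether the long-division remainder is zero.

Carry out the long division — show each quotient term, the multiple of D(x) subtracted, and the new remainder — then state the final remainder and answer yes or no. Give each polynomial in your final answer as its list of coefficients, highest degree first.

R = [-5], so D(x) is not a factor of P(x). no

Step 1: lead(2x⁷ + x⁶ − 46x⁵ − 33x⁴ + 75x³ + 52x² + 93x + 51) ÷ lead(D) = 2x⁷ ÷ x² = 2x⁵. Subtract (2x⁵)·D = 2x⁷ − 6x⁶ − 16x⁵. Remainder: 7x⁶ − 30x⁵ − 33x⁴ + 75x³ + 52x² + 93x + 51.
Step 2: lead(7x⁶ − 30x⁵ − 33x⁴ + 75x³ + 52x² + 93x + 51) ÷ lead(D) = 7x⁶ ÷ x² = 7x⁴. Subtract (7x⁴)·D = 7x⁶ − 21x⁵ − 56x⁴. Remainder: −9x⁵ + 23x⁴ + 75x³ + 52x² + 93x + 51.
Step 3: lead(−9x⁵ + 23x⁴ + 75x³ + 52x² + 93x + 51) ÷ lead(D) = −9x⁵ ÷ x² = −9x³. Subtract (−9x³)·D = −9x⁵ + 27x⁴ + 72x³. Remainder: −4x⁴ + 3x³ + 52x² + 93x + 51.
Step 4: lead(−4x⁴ + 3x³ + 52x² + 93x + 51) ÷ lead(D) = −4x⁴ ÷ x² = −4x². Subtract (−4x²)·D = −4x⁴ + 12x³ + 32x². Remainder: −9x³ + 20x² + 93x + 51.
Step 5: lead(−9x³ + 20x² + 93x + 51) ÷ lead(D) = −9x³ ÷ x² = −9x. Subtract (−9x)·D = −9x³ + 27x² + 72x. Remainder: −7x² + 21x + 51.
Step 6: lead(−7x² + 21x + 51) ÷ lead(D) = −7x² ÷ x² = −7. Subtract (−7)·D = −7x² + 21x + 56. Remainder: −5.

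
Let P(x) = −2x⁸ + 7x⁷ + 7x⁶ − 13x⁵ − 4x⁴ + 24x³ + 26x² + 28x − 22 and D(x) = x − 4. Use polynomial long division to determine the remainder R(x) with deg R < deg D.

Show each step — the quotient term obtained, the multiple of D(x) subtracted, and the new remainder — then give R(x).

R(x) = −6

Step 1: lead(−2x⁸ + 7x⁷ + 7x⁶ − 13x⁵ − 4x⁴ + 24x³ + 26x² + 28x − 22) ÷ lead(D) = −2x⁸ ÷ x = −2x⁷. Subtract (−2x⁷)·D = −2x⁸ + 8x⁷. Remainder: −x⁷ + 7x⁶ − 13x⁵ − 4x⁴ + 24x³ + 26x² + 28x − 22.
Step 2: lead(−x⁷ + 7x⁶ − 13x⁵ − 4x⁴ + 24x³ + 26x² + 28x − 22) ÷ lead(D) = −x⁷ ÷ x = −x⁶. Subtract (−x⁶)·D = −x⁷ + 4x⁶. Remainder: 3x⁶ − 13x⁵ − 4x⁴ + 24x³ + 26x² + 28x − 22.
Step 3: lead(3x⁶ − 13x⁵ − 4x⁴ + 24x³ + 26x² + 28x − 22) ÷ lead(D) = 3x⁶ ÷ x = 3x⁵. Subtract (3x⁵)·D = 3x⁶ − 12x⁵. Remainder: −x⁵ − 4x⁴ + 24x³ + 26x² + 28x − 22.
Step 4: lead(−x⁵ − 4x⁴ + 24x³ + 26x² + 28x − 22) ÷ lead(D) = −x⁵ ÷ x = −x⁴. Subtract (−x⁴)·D = −x⁵ + 4x⁴. Remainder: −8x⁴ + 24x³ + 26x² + 28x − 22.
Step 5: lead(−8x⁴ + 24x³ + 26x² + 28x − 22) ÷ lead(D) = −8x⁴ ÷ x = −8x³. Subtract (−8x³)·D = −8x⁴ + 32x³. Remainder: −8x³ + 26x² + 28x − 22.
Step 6: lead(−8x³ + 26x² + 28x − 22) ÷ lead(D) = −8x³ ÷ x = −8x². Subtract (−8x²)·D = −8x³ + 32x². Remainder: −6x² + 28x − 22.
Step 7: lead(−6x² + 28x − 22) ÷ lead(D) = −6x² ÷ x = −6x. Subtract (−6x)·D = −6x² + 24x. Remainder: 4x − 22.
Step 8: lead(4x − 22) ÷ lead(D) = 4x ÷ x = 4. Subtract (4)·D = 4x − 16. Remainder: −6.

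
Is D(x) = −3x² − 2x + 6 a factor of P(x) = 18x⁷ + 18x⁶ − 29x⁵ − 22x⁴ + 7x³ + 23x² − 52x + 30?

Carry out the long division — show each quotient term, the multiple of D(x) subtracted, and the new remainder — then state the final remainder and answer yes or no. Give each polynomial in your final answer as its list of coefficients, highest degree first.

Step 1: lead(18x⁷ + 18x⁶ − 29x⁵ − 22x⁴ + 7x³ + 23x² − 52x + 30) ÷ lead(D) = 18x⁷ ÷ −3x² = −6x⁵. Subtract (−6x⁵)·D = 18x⁷ + 12x⁶ − 36x⁵. Remainder: 6x⁶ + 7x⁵ − 22x⁴ + 7x³ + 23x² − 52x + 30.
Step 2: lead(6x⁶ + 7x⁵ − 22x⁴ + 7x³ + 23x² − 52x + 30) ÷ lead(D) = 6x⁶ ÷ −3x² = −2x⁴. Subtract (−2x⁴)·D = 6x⁶ + 4x⁵ − 12x⁴. Remainder: 3x⁵ − 10x⁴ + 7x³ + 23x² − 52x + 30.
Step 3: lead(3x⁵ − 10x⁴ + 7x³ + 23x² − 52x + 30) ÷ lead(D) = 3x⁵ ÷ −3x² = −x³. Subtract (−x³)·D = 3x⁵ + 2x⁴ − 6x³. Remainder: −12x⁴ + 13x³ + 23x² − 52x + 30.
Step 4: lead(−12x⁴ + 13x³ + 23x² − 52x + 30) ÷ lead(D) = −12x⁴ ÷ −3x² = 4x². Subtract (4x²)·D = −12x⁴ − 8x³ + 24x². Remainder: 21x³ − x² − 52x + 30.
Step 5: lead(21x³ − x² − 52x + 30) ÷ lead(D) = 21x³ ÷ −3x² = −7x. Subtract (−7x)·D = 21x³ + 14x² − 42x. Remainder: −15x² − 10x + 30.
Step 6: lead(−15x² − 10x + 30) ÷ lead(D) = −15x² ÷ −3x² = 5. Subtract (5)·D = −15x² − 10x + 30. Remainder: 0.

R = [0], so D(x) is a factor of P(x). yes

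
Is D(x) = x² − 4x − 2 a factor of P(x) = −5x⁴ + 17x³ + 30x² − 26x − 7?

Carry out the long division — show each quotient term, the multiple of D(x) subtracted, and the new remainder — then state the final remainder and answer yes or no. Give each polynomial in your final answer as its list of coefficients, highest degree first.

R = [9], so D(x) is not a factor of P(x). no

Step 1: lead(−5x⁴ + 17x³ + 30x² − 26x − 7) ÷ lead(D) = −5x⁴ ÷ x² = −5x². Subtract (−5x²)·D = −5x⁴ + 20x³ + 10x². Remainder: −3x³ + 20x² − 26x − 7.
Step 2: lead(−3x³ + 20x² − 26x − 7) ÷ lead(D) = −3x³ ÷ x² = −3x. Subtract (−3x)·D = −3x³ + 12x² + 6x. Remainder: 8x² − 32x − 7.
Step 3: lead(8x² − 32x − 7) ÷ lead(D) = 8x² ÷ x² = 8. Subtract (8)·D = 8x² − 32x − 16. Remainder: 9.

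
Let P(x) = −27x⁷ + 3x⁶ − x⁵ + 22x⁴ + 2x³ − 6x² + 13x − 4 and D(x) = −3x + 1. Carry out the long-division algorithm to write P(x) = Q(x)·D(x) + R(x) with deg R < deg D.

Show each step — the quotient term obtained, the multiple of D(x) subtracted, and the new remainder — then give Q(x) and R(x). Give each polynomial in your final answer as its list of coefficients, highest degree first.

Q = [9, 2, 1, -7, -3, 1, -4]; R = [0]

Step 1: lead(−27x⁷ + 3x⁶ − x⁵ + 22x⁴ + 2x³ − 6x² + 13x − 4) ÷ lead(D) = −27x⁷ ÷ −3x = 9x⁶. Subtract (9x⁶)·D = −27x⁷ + 9x⁶. Remainder: −6x⁶ − x⁵ + 22x⁴ + 2x³ − 6x² + 13x − 4.
Step 2: lead(−6x⁶ − x⁵ + 22x⁴ + 2x³ − 6x² + 13x − 4) ÷ lead(D) = −6x⁶ ÷ −3x = 2x⁵. Subtract (2x⁵)·D = −6x⁶ + 2x⁵. Remainder: −3x⁵ + 22x⁴ + 2x³ − 6x² + 13x − 4.
Step 3: lead(−3x⁵ + 22x⁴ + 2x³ − 6x² + 13x − 4) ÷ lead(D) = −3x⁵ ÷ −3x = x⁴. Subtract (x⁴)·D = −3x⁵ + x⁴. Remainder: 21x⁴ + 2x³ − 6x² + 13x − 4.
Step 4: lead(21x⁴ + 2x³ − 6x² + 13x − 4) ÷ lead(D) = 21x⁴ ÷ −3x = −7x³. Subtract (−7x³)·D = 21x⁴ − 7x³. Remainder: 9x³ − 6x² + 13x − 4.
Step 5: lead(9x³ − 6x² + 13x − 4) ÷ lead(D) = 9x³ ÷ −3x = −3x². Subtract (−3x²)·D = 9x³ − 3x². Remainder: −3x² + 13x − 4.
Step 6: lead(−3x² + 13x − 4) ÷ lead(D) = −3x² ÷ −3x = x. Subtract (x)·D = −3x² + x. Remainder: 12x − 4.
Step 7: lead(12x − 4) ÷ lead(D) = 12x ÷ −3x = −4. Subtract (−4)·D = 12x − 4. Remainder: 0.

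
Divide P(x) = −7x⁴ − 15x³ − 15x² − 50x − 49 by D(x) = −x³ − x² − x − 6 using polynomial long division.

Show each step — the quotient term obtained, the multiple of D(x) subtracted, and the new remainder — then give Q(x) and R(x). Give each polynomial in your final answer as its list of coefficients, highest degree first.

Q = [7, 8]; R = [-1]

Step 1: lead(−7x⁴ − 15x³ − 15x² − 50x − 49) ÷ lead(D) = −7x⁴ ÷ −x³ = 7x. Subtract (7x)·D = −7x⁴ − 7x³ − 7x² − 42x. Remainder: −8x³ − 8x² − 8x − 49.
Step 2: lead(−8x³ − 8x² − 8x − 49) ÷ lead(D) = −8x³ ÷ −x³ = 8. Subtract (8)·D = −8x³ − 8x² − 8x − 48. Remainder: −1.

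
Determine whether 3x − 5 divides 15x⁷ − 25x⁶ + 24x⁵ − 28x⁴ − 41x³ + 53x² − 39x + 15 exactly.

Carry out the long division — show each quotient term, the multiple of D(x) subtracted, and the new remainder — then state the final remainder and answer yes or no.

R(x) = 0, so D(x) is a factor of P(x). yes

Step 1: lead(15x⁷ − 25x⁶ + 24x⁵ − 28x⁴ − 41x³ + 53x² − 39x + 15) ÷ lead(D) = 15x⁷ ÷ 3x = 5x⁶. Subtract (5x⁶)·D = 15x⁷ − 25x⁶. Remainder: 24x⁵ − 28x⁴ − 41x³ + 53x² − 39x + 15.
Step 2: lead(24x⁵ − 28x⁴ − 41x³ + 53x² − 39x + 15) ÷ lead(D) = 24x⁵ ÷ 3x = 8x⁴. Subtract (8x⁴)·D = 24x⁵ − 40x⁴. Remainder: 12x⁴ − 41x³ + 53x² − 39x + 15.
Step 3: lead(12x⁴ − 41x³ + 53x² − 39x + 15) ÷ lead(D) = 12x⁴ ÷ 3x = 4x³. Subtract (4x³)·D = 12x⁴ − 20x³. Remainder: −21x³ + 53x² − 39x + 15.
Step 4: lead(−21x³ + 53x² − 39x + 15) ÷ lead(D) = −21x³ ÷ 3x = −7x². Subtract (−7x²)·D = −21x³ + 35x². Remainder: 18x² − 39x + 15.
Step 5: lead(18x² − 39x + 15) ÷ lead(D) = 18x² ÷ 3x = 6x. Subtract (6x)·D = 18x² − 30x. Remainder: −9x + 15.
Step 6: lead(−9x + 15) ÷ lead(D) = −9x ÷ 3x = −3. Subtract (−3)·D = −9x + 15. Remainder: 0.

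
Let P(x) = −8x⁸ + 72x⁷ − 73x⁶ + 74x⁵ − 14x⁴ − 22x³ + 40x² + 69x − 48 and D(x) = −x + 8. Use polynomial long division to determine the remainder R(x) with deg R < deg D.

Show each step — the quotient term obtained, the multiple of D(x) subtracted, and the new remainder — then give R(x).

R(x) = −8

Step 1: lead(−8x⁸ + 72x⁷ − 73x⁶ + 74x⁵ − 14x⁴ − 22x³ + 40x² + 69x − 48) ÷ lead(D) = −8x⁸ ÷ −x = 8x⁷. Subtract (8x⁷)·D = −8x⁸ + 64x⁷. Remainder: 8x⁷ − 73x⁶ + 74x⁵ − 14x⁴ − 22x³ + 40x² + 69x − 48.
Step 2: lead(8x⁷ − 73x⁶ + 74x⁵ − 14x⁴ − 22x³ + 40x² + 69x − 48) ÷ lead(D) = 8x⁷ ÷ −x = −8x⁶. Subtract (−8x⁶)·D = 8x⁷ − 64x⁶. Remainder: −9x⁶ + 74x⁵ − 14x⁴ − 22x³ + 40x² + 69x − 48.
Step 3: lead(−9x⁶ + 74x⁵ − 14x⁴ − 22x³ + 40x² + 69x − 48) ÷ lead(D) = −9x⁶ ÷ −x = 9x⁵. Subtract (9x⁵)·D = −9x⁶ + 72x⁵. Remainder: 2x⁵ − 14x⁴ − 22x³ + 40x² + 69x − 48.
Step 4: lead(2x⁵ − 14x⁴ − 22x³ + 40x² + 69x − 48) ÷ lead(D) = 2x⁵ ÷ −x = −2x⁴. Subtract (−2x⁴)·D = 2x⁵ − 16x⁴. Remainder: 2x⁴ − 22x³ + 40x² + 69x − 48.
Step 5: lead(2x⁴ − 22x³ + 40x² + 69x − 48) ÷ lead(D) = 2x⁴ ÷ −x = −2x³. Subtract (−2x³)·D = 2x⁴ − 16x³. Remainder: −6x³ + 40x² + 69x − 48.
Step 6: lead(−6x³ + 40x² + 69x − 48) ÷ lead(D) = −6x³ ÷ −x = 6x². Subtract (6x²)·D = −6x³ + 48x². Remainder: −8x² + 69x − 48.
Step 7: lead(−8x² + 69x − 48) ÷ lead(D) = −8x² ÷ −x = 8x. Subtract (8x)·D = −8x² + 64x. Remainder: 5x − 48.
Step 8: lead(5x − 48) ÷ lead(D) = 5x ÷ −x = −5. Subtract (−5)·D = 5x − 40. Remainder: −8.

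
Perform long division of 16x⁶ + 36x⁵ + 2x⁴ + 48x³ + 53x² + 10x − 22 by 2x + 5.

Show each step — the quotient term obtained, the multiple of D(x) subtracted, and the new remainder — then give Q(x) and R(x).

Q(x) = 8x⁵ − 2x⁴ + 6x³ + 9x² + 4x − 5; R(x) = 3

Step 1: lead(16x⁶ + 36x⁵ + 2x⁴ + 48x³ + 53x² + 10x − 22) ÷ lead(D) = 16x⁶ ÷ 2x = 8x⁵. Subtract (8x⁵)·D = 16x⁶ + 40x⁵. Remainder: −4x⁵ + 2x⁴ + 48x³ + 53x² + 10x − 22.
Step 2: lead(−4x⁵ + 2x⁴ + 48x³ + 53x² + 10x − 22) ÷ lead(D) = −4x⁵ ÷ 2x = −2x⁴. Subtract (−2x⁴)·D = −4x⁵ − 10x⁴. Remainder: 12x⁴ + 48x³ + 53x² + 10x − 22.
Step 3: lead(12x⁴ + 48x³ + 53x² + 10x − 22) ÷ lead(D) = 12x⁴ ÷ 2x = 6x³. Subtract (6x³)·D = 12x⁴ + 30x³. Remainder: 18x³ + 53x² + 10x − 22.
Step 4: lead(18x³ + 53x² + 10x − 22) ÷ lead(D) = 18x³ ÷ 2x = 9x². Subtract (9x²)·D = 18x³ + 45x². Remainder: 8x² + 10x − 22.
Step 5: lead(8x² + 10x − 22) ÷ lead(D) = 8x² ÷ 2x = 4x. Subtract (4x)·D = 8x² + 20x. Remainder: −10x − 22.
Step 6: lead(−10x − 22) ÷ lead(D) = −10x ÷ 2x = −5. Subtract (−5)·D = −10x − 25. Remainder: 3.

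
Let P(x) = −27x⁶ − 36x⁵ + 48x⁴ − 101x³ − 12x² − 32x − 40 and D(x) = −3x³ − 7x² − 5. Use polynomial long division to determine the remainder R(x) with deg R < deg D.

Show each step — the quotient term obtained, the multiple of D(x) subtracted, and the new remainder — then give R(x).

Step 1: lead(−27x⁶ − 36x⁵ + 48x⁴ − 101x³ − 12x² − 32x − 40) ÷ lead(D) = −27x⁶ ÷ −3x³ = 9x³. Subtract (9x³)·D = −27x⁶ − 63x⁵ − 45x³. Remainder: 27x⁵ + 48x⁴ − 56x³ − 12x² − 32x − 40.
Step 2: lead(27x⁵ + 48x⁴ − 56x³ − 12x² − 32x − 40) ÷ lead(D) = 27x⁵ ÷ −3x³ = −9x². Subtract (−9x²)·D = 27x⁵ + 63x⁴ + 45x². Remainder: −15x⁴ − 56x³ − 57x² − 32x − 40.
Step 3: lead(−15x⁴ − 56x³ − 57x² − 32x − 40) ÷ lead(D) = −15x⁴ ÷ −3x³ = 5x. Subtract (5x)·D = −15x⁴ − 35x³ − 25x. Remainder: −21x³ − 57x² − 7x − 40.
Step 4: lead(−21x³ − 57x² − 7x − 40) ÷ lead(D) = −21x³ ÷ −3x³ = 7. Subtract (7)·D = −21x³ − 49x² − 35. Remainder: −8x² − 7x − 5.

R(x) = −8x² − 7x − 5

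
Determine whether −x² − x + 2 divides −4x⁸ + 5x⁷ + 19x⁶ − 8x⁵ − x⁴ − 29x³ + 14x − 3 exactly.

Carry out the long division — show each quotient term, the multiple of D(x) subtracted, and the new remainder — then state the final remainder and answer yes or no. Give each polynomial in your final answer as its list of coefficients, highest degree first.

Step 1: lead(−4x⁸ + 5x⁷ + 19x⁶ − 8x⁵ − x⁴ − 29x³ + 14x − 3) ÷ lead(D) = −4x⁸ ÷ −x² = 4x⁶. Subtract (4x⁶)·D = −4x⁸ − 4x⁷ + 8x⁶. Remainder: 9x⁷ + 11x⁶ − 8x⁵ − x⁴ − 29x³ + 14x − 3.
Step 2: lead(9x⁷ + 11x⁶ − 8x⁵ − x⁴ − 29x³ + 14x − 3) ÷ lead(D) = 9x⁷ ÷ −x² = −9x⁵. Subtract (−9x⁵)·D = 9x⁷ + 9x⁶ − 18x⁵. Remainder: 2x⁶ + 10x⁵ − x⁴ − 29x³ + 14x − 3.
Step 3: lead(2x⁶ + 10x⁵ − x⁴ − 29x³ + 14x − 3) ÷ lead(D) = 2x⁶ ÷ −x² = −2x⁴. Subtract (−2x⁴)·D = 2x⁶ + 2x⁵ − 4x⁴. Remainder: 8x⁵ + 3x⁴ − 29x³ + 14x − 3.
Step 4: lead(8x⁵ + 3x⁴ − 29x³ + 14x − 3) ÷ lead(D) = 8x⁵ ÷ −x² = −8x³. Subtract (−8x³)·D = 8x⁵ + 8x⁴ − 16x³. Remainder: −5x⁴ − 13x³ + 14x − 3.
Step 5: lead(−5x⁴ − 13x³ + 14x − 3) ÷ lead(D) = −5x⁴ ÷ −x² = 5x². Subtract (5x²)·D = −5x⁴ − 5x³ + 10x². Remainder: −8x³ − 10x² + 14x − 3.
Step 6: lead(−8x³ − 10x² + 14x − 3) ÷ lead(D) = −8x³ ÷ −x² = 8x. Subtract (8x)·D = −8x³ − 8x² + 16x. Remainder: −2x² − 2x − 3.
Step 7: lead(−2x² − 2x − 3) ÷ lead(D) = −2x² ÷ −x² = 2. Subtract (2)·D = −2x² − 2x + 4. Remainder: −7.

R = [-7], so D(x) is not a factor of P(x). no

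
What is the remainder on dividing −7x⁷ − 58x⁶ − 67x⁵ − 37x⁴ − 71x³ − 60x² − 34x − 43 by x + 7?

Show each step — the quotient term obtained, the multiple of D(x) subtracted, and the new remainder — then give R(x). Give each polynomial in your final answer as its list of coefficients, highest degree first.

Step 1: lead(−7x⁷ − 58x⁶ − 67x⁵ − 37x⁴ − 71x³ − 60x² − 34x − 43) ÷ lead(D) = −7x⁷ ÷ x = −7x⁶. Subtract (−7x⁶)·D = −7x⁷ − 49x⁶. Remainder: −9x⁶ − 67x⁵ − 37x⁴ − 71x³ − 60x² − 34x − 43.
Step 2: lead(−9x⁶ − 67x⁵ − 37x⁴ − 71x³ − 60x² − 34x − 43) ÷ lead(D) = −9x⁶ ÷ x = −9x⁵. Subtract (−9x⁵)·D = −9x⁶ − 63x⁵. Remainder: −4x⁵ − 37x⁴ − 71x³ − 60x² − 34x − 43.
Step 3: lead(−4x⁵ − 37x⁴ − 71x³ − 60x² − 34x − 43) ÷ lead(D) = −4x⁵ ÷ x = −4x⁴. Subtract (−4x⁴)·D = −4x⁵ − 28x⁴. Remainder: −9x⁴ − 71x³ − 60x² − 34x − 43.
Step 4: lead(−9x⁴ − 71x³ − 60x² − 34x − 43) ÷ lead(D) = −9x⁴ ÷ x = −9x³. Subtract (−9x³)·D = −9x⁴ − 63x³. Remainder: −8x³ − 60x² − 34x − 43.
Step 5: lead(−8x³ − 60x² − 34x − 43) ÷ lead(D) = −8x³ ÷ x = −8x². Subtract (−8x²)·D = −8x³ − 56x². Remainder: −4x² − 34x − 43.
Step 6: lead(−4x² − 34x − 43) ÷ lead(D) = −4x² ÷ x = −4x. Subtract (−4x)·D = −4x² − 28x. Remainder: −6x − 43.
Step 7: lead(−6x − 43) ÷ lead(D) = −6x ÷ x = −6. Subtract (−6)·D = −6x − 42. Remainder: −1.

R = [-1]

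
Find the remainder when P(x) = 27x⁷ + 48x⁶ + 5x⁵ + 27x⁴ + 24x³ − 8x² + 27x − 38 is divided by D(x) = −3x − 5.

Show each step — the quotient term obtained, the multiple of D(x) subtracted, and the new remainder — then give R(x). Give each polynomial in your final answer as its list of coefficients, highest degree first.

R = [-8]

Step 1: lead(27x⁷ + 48x⁶ + 5x⁵ + 27x⁴ + 24x³ − 8x² + 27x − 38) ÷ lead(D) = 27x⁷ ÷ −3x = −9x⁶. Subtract (−9x⁶)·D = 27x⁷ + 45x⁶. Remainder: 3x⁶ + 5x⁵ + 27x⁴ + 24x³ − 8x² + 27x − 38.
Step 2: lead(3x⁶ + 5x⁵ + 27x⁴ + 24x³ − 8x² + 27x − 38) ÷ lead(D) = 3x⁶ ÷ −3x = −x⁵. Subtract (−x⁵)·D = 3x⁶ + 5x⁵. Remainder: 27x⁴ + 24x³ − 8x² + 27x − 38.
Step 3: lead(27x⁴ + 24x³ − 8x² + 27x − 38) ÷ lead(D) = 27x⁴ ÷ −3x = −9x³. Subtract (−9x³)·D = 27x⁴ + 45x³. Remainder: −21x³ − 8x² + 27x − 38.
Step 4: lead(−21x³ − 8x² + 27x − 38) ÷ lead(D) = −21x³ ÷ −3x = 7x². Subtract (7x²)·D = −21x³ − 35x². Remainder: 27x² + 27x − 38.
Step 5: lead(27x² + 27x − 38) ÷ lead(D) = 27x² ÷ −3x = −9x. Subtract (−9x)·D = 27x² + 45x. Remainder: −18x − 38.
Step 6: lead(−18x − 38) ÷ lead(D) = −18x ÷ −3x = 6. Subtract (6)·D = −18x − 30. Remainder: −8.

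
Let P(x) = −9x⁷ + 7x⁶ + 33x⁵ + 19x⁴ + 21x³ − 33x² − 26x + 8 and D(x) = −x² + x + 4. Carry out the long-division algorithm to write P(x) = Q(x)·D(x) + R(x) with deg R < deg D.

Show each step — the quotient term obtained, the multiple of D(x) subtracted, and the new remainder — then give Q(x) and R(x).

Q(x) = 9x⁵ + 2x⁴ + 5x³ − 6x² − 7x + 2; R(x) = 0

Step 1: lead(−9x⁷ + 7x⁶ + 33x⁵ + 19x⁴ + 21x³ − 33x² − 26x + 8) ÷ lead(D) = −9x⁷ ÷ −x² = 9x⁵. Subtract (9x⁵)·D = −9x⁷ + 9x⁶ + 36x⁵. Remainder: −2x⁶ − 3x⁵ + 19x⁴ + 21x³ − 33x² − 26x + 8.
Step 2: lead(−2x⁶ − 3x⁵ + 19x⁴ + 21x³ − 33x² − 26x + 8) ÷ lead(D) = −2x⁶ ÷ −x² = 2x⁴. Subtract (2x⁴)·D = −2x⁶ + 2x⁵ + 8x⁴. Remainder: −5x⁵ + 11x⁴ + 21x³ − 33x² − 26x + 8.
Step 3: lead(−5x⁵ + 11x⁴ + 21x³ − 33x² − 26x + 8) ÷ lead(D) = −5x⁵ ÷ −x² = 5x³. Subtract (5x³)·D = −5x⁵ + 5x⁴ + 20x³. Remainder: 6x⁴ + x³ − 33x² − 26x + 8.
Step 4: lead(6x⁴ + x³ − 33x² − 26x + 8) ÷ lead(D) = 6x⁴ ÷ −x² = −6x². Subtract (−6x²)·D = 6x⁴ − 6x³ − 24x². Remainder: 7x³ − 9x² − 26x + 8.
Step 5: lead(7x³ − 9x² − 26x + 8) ÷ lead(D) = 7x³ ÷ −x² = −7x. Subtract (−7x)·D = 7x³ − 7x² − 28x. Remainder: −2x² + 2x + 8.
Step 6: lead(−2x² + 2x + 8) ÷ lead(D) = −2x² ÷ −x² = 2. Subtract (2)·D = −2x² + 2x + 8. Remainder: 0.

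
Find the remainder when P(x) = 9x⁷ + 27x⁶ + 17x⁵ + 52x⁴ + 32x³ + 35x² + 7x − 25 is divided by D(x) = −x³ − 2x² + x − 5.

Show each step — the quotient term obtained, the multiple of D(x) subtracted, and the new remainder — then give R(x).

R(x) = 5x² + 2x

Step 1: lead(9x⁷ + 27x⁶ + 17x⁵ + 52x⁴ + 32x³ + 35x² + 7x − 25) ÷ lead(D) = 9x⁷ ÷ −x³ = −9x⁴. Subtract (−9x⁴)·D = 9x⁷ + 18x⁶ − 9x⁵ + 45x⁴. Remainder: 9x⁶ + 26x⁵ + 7x⁴ + 32x³ + 35x² + 7x − 25.
Step 2: lead(9x⁶ + 26x⁵ + 7x⁴ + 32x³ + 35x² + 7x − 25) ÷ lead(D) = 9x⁶ ÷ −x³ = −9x³. Subtract (−9x³)·D = 9x⁶ + 18x⁵ − 9x⁴ + 45x³. Remainder: 8x⁵ + 16x⁴ − 13x³ + 35x² + 7x − 25.
Step 3: lead(8x⁵ + 16x⁴ − 13x³ + 35x² + 7x − 25) ÷ lead(D) = 8x⁵ ÷ −x³ = −8x². Subtract (−8x²)·D = 8x⁵ + 16x⁴ − 8x³ + 40x². Remainder: −5x³ − 5x² + 7x − 25.
Step 4: lead(−5x³ − 5x² + 7x − 25) ÷ lead(D) = −5x³ ÷ −x³ = 5. Subtract (5)·D = −5x³ − 10x² + 5x − 25. Remainder: 5x² + 2x.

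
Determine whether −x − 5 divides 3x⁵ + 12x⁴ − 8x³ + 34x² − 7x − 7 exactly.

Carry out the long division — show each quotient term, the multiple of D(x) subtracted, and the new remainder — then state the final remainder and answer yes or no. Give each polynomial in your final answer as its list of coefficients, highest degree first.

R = [3], so D(x) is not a factor of P(x). no

Step 1: lead(3x⁵ + 12x⁴ − 8x³ + 34x² − 7x − 7) ÷ lead(D) = 3x⁵ ÷ −x = −3x⁴. Subtract (−3x⁴)·D = 3x⁵ + 15x⁴. Remainder: −3x⁴ − 8x³ + 34x² − 7x − 7.
Step 2: lead(−3x⁴ − 8x³ + 34x² − 7x − 7) ÷ lead(D) = −3x⁴ ÷ −x = 3x³. Subtract (3x³)·D = −3x⁴ − 15x³. Remainder: 7x³ + 34x² − 7x − 7.
Step 3: lead(7x³ + 34x² − 7x − 7) ÷ lead(D) = 7x³ ÷ −x = −7x². Subtract (−7x²)·D = 7x³ + 35x². Remainder: −x² − 7x − 7.
Step 4: lead(−x² − 7x − 7) ÷ lead(D) = −x² ÷ −x = x. Subtract (x)·D = −x² − 5x. Remainder: −2x − 7.
Step 5: lead(−2x − 7) ÷ lead(D) = −2x ÷ −x = 2. Subtract (2)·D = −2x − 10. Remainder: 3.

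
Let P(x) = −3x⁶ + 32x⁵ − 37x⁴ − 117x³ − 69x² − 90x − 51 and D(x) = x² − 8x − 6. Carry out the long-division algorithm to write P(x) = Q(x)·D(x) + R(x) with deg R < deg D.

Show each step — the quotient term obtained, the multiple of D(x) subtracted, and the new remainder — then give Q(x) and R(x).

Step 1: lead(−3x⁶ + 32x⁵ − 37x⁴ − 117x³ − 69x² − 90x − 51) ÷ lead(D) = −3x⁶ ÷ x² = −3x⁴. Subtract (−3x⁴)·D = −3x⁶ + 24x⁵ + 18x⁴. Remainder: 8x⁵ − 55x⁴ − 117x³ − 69x² − 90x − 51.
Step 2: lead(8x⁵ − 55x⁴ − 117x³ − 69x² − 90x − 51) ÷ lead(D) = 8x⁵ ÷ x² = 8x³. Subtract (8x³)·D = 8x⁵ − 64x⁴ − 48x³. Remainder: 9x⁴ − 69x³ − 69x² − 90x − 51.
Step 3: lead(9x⁴ − 69x³ − 69x² − 90x − 51) ÷ lead(D) = 9x⁴ ÷ x² = 9x². Subtract (9x²)·D = 9x⁴ − 72x³ − 54x². Remainder: 3x³ − 15x² − 90x − 51.
Step 4: lead(3x³ − 15x² − 90x − 51) ÷ lead(D) = 3x³ ÷ x² = 3x. Subtract (3x)·D = 3x³ − 24x² − 18x. Remainder: 9x² − 72x − 51.
Step 5: lead(9x² − 72x − 51) ÷ lead(D) = 9x² ÷ x² = 9. Subtract (9)·D = 9x² − 72x − 54. Remainder: 3.

Q(x) = −3x⁴ + 8x³ + 9x² + 3x + 9; R(x) = 3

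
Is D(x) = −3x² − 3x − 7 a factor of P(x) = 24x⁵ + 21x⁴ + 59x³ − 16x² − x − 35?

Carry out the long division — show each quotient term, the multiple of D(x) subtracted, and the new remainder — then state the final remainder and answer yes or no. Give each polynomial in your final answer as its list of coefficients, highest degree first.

R = [0], so D(x) is a factor of P(x). yes

Step 1: lead(24x⁵ + 21x⁴ + 59x³ − 16x² − x − 35) ÷ lead(D) = 24x⁵ ÷ −3x² = −8x³. Subtract (−8x³)·D = 24x⁵ + 24x⁴ + 56x³. Remainder: −3x⁴ + 3x³ − 16x² − x − 35.
Step 2: lead(−3x⁴ + 3x³ − 16x² − x − 35) ÷ lead(D) = −3x⁴ ÷ −3x² = x². Subtract (x²)·D = −3x⁴ − 3x³ − 7x². Remainder: 6x³ − 9x² − x − 35.
Step 3: lead(6x³ − 9x² − x − 35) ÷ lead(D) = 6x³ ÷ −3x² = −2x. Subtract (−2x)·D = 6x³ + 6x² + 14x. Remainder: −15x² − 15x − 35.
Step 4: lead(−15x² − 15x − 35) ÷ lead(D) = −15x² ÷ −3x² = 5. Subtract (5)·D = −15x² − 15x − 35. Remainder: 0.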